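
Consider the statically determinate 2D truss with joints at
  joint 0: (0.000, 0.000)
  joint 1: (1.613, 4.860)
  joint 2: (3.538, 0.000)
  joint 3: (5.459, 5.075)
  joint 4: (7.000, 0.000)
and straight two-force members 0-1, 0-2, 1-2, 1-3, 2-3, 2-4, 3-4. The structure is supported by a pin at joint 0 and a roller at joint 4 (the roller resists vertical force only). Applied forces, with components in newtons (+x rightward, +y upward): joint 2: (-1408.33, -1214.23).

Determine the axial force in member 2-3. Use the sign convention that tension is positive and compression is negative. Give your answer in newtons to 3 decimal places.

681.766

N=5 nodes, M=7 members, R=3 reactions → 2N=10, M+R=10
member 0 (0-1): L=5.1207, (cx,cy)=(0.3150,0.9491)
member 1 (0-2): L=3.5380, (cx,cy)=(1.0000,0.0000)
member 2 (1-2): L=5.2274, (cx,cy)=(0.3683,-0.9297)
member 3 (1-3): L=3.8520, (cx,cy)=(0.9984,0.0558)
member 4 (2-3): L=5.4264, (cx,cy)=(0.3540,0.9352)
member 5 (2-4): L=3.4620, (cx,cy)=(1.0000,0.0000)
member 6 (3-4): L=5.3038, (cx,cy)=(0.2905,-0.9569)
solve A·x = −loads:
  F[0-1] = -632.7343 N (compression)
  F[0-2] = -1209.0205 N (compression)
  F[1-2] = +620.1986 N (tension)
  F[1-3] = -428.3687 N (compression)
  F[2-3] = +681.7659 N (tension)
  F[2-4] = +186.3491 N (tension)
  F[3-4] = -641.3749 N (compression)
  Rx@0 = +1408.3300 N
  Ry@0 = +600.5235 N
  Ry@4 = +613.7065 N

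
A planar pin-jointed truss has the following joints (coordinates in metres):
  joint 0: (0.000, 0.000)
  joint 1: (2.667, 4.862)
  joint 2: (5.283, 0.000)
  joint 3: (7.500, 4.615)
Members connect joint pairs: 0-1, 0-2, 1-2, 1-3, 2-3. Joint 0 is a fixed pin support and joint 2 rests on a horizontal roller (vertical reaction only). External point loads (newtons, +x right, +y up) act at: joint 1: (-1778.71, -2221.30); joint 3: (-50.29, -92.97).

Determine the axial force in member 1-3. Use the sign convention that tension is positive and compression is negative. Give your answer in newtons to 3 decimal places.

N=4 nodes, M=5 members, R=3 reactions → 2N=8, M+R=8
member 0 (0-1): L=5.5454, (cx,cy)=(0.4809,0.8768)
member 1 (0-2): L=5.2830, (cx,cy)=(1.0000,0.0000)
member 2 (1-2): L=5.5211, (cx,cy)=(0.4738,-0.8806)
member 3 (1-3): L=4.8393, (cx,cy)=(0.9987,-0.0510)
member 4 (2-3): L=5.1199, (cx,cy)=(0.4330,0.9014)
solve A·x = −loads:
  F[0-1] = -3127.2214 N (compression)
  F[0-2] = -325.0083 N (compression)
  F[1-2] = +591.3896 N (tension)
  F[1-3] = -5.5004 N (compression)
  F[2-3] = -103.4526 N (compression)
  Rx@0 = +1829.0000 N
  Ry@0 = +2741.8101 N
  Ry@2 = -427.5401 N

-5.500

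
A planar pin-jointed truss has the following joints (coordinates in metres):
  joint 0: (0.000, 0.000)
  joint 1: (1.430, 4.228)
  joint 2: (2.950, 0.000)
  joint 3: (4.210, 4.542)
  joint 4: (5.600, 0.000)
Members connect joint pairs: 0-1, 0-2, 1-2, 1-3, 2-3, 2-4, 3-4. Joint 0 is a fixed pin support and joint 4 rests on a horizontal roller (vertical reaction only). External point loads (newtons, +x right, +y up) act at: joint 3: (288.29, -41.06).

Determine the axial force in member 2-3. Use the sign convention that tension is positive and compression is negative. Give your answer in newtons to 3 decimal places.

214.502

N=5 nodes, M=7 members, R=3 reactions → 2N=10, M+R=10
member 0 (0-1): L=4.4633, (cx,cy)=(0.3204,0.9473)
member 1 (0-2): L=2.9500, (cx,cy)=(1.0000,0.0000)
member 2 (1-2): L=4.4929, (cx,cy)=(0.3383,-0.9410)
member 3 (1-3): L=2.7977, (cx,cy)=(0.9937,0.1122)
member 4 (2-3): L=4.7135, (cx,cy)=(0.2673,0.9636)
member 5 (2-4): L=2.6500, (cx,cy)=(1.0000,0.0000)
member 6 (3-4): L=4.7499, (cx,cy)=(0.2926,-0.9562)
solve A·x = −loads:
  F[0-1] = +236.0769 N (tension)
  F[0-2] = +212.6528 N (tension)
  F[1-2] = -219.6473 N (compression)
  F[1-3] = +150.8994 N (tension)
  F[2-3] = +214.5017 N (tension)
  F[2-4] = +81.0044 N (tension)
  F[3-4] = -276.8097 N (compression)
  Rx@0 = -288.2900 N
  Ry@0 = -223.6321 N
  Ry@4 = +264.6921 N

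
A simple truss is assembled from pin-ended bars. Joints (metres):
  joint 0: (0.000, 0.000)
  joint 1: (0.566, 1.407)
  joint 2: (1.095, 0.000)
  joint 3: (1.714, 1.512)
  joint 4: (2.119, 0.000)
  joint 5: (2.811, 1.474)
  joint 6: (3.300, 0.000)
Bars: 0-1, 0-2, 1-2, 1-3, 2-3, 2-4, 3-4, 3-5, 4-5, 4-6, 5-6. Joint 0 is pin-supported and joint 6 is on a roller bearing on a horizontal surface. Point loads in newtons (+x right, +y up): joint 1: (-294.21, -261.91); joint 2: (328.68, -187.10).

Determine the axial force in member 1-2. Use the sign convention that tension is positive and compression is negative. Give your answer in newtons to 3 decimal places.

222.312

N=7 nodes, M=11 members, R=3 reactions → 2N=14, M+R=14
member 0 (0-1): L=1.5166, (cx,cy)=(0.3732,0.9277)
member 1 (0-2): L=1.0950, (cx,cy)=(1.0000,0.0000)
member 2 (1-2): L=1.5032, (cx,cy)=(0.3519,-0.9360)
member 3 (1-3): L=1.1528, (cx,cy)=(0.9958,0.0911)
member 4 (2-3): L=1.6338, (cx,cy)=(0.3789,0.9254)
member 5 (2-4): L=1.0240, (cx,cy)=(1.0000,0.0000)
member 6 (3-4): L=1.5653, (cx,cy)=(0.2587,-0.9659)
member 7 (3-5): L=1.0977, (cx,cy)=(0.9994,-0.0346)
member 8 (4-5): L=1.6284, (cx,cy)=(0.4250,0.9052)
member 9 (4-6): L=1.1810, (cx,cy)=(1.0000,0.0000)
member 10 (5-6): L=1.5530, (cx,cy)=(0.3149,-0.9491)
solve A·x = −loads:
  F[0-1] = -503.8503 N (compression)
  F[0-2] = +222.5114 N (tension)
  F[1-2] = +222.3122 N (tension)
  F[1-3] = +28.0479 N (tension)
  F[2-3] = -22.6813 N (compression)
  F[2-4] = -19.3380 N (compression)
  F[3-4] = +18.5644 N (tension)
  F[3-5] = +14.5434 N (tension)
  F[4-5] = -19.8101 N (compression)
  F[4-6] = -6.1161 N (compression)
  F[5-6] = +19.4238 N (tension)
  Rx@0 = -34.4700 N
  Ry@0 = +467.4457 N
  Ry@6 = -18.4357 N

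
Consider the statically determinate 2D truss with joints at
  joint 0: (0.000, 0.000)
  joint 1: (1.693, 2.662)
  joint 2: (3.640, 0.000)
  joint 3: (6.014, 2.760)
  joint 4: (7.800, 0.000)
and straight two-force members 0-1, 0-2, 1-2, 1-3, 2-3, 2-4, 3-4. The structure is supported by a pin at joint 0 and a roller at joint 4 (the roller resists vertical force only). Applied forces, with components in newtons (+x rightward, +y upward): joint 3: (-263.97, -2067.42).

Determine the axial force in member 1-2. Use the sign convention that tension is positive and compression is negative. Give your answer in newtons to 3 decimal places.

680.794

N=5 nodes, M=7 members, R=3 reactions → 2N=10, M+R=10
member 0 (0-1): L=3.1548, (cx,cy)=(0.5366,0.8438)
member 1 (0-2): L=3.6400, (cx,cy)=(1.0000,0.0000)
member 2 (1-2): L=3.2980, (cx,cy)=(0.5904,-0.8071)
member 3 (1-3): L=4.3221, (cx,cy)=(0.9997,0.0227)
member 4 (2-3): L=3.6405, (cx,cy)=(0.6521,0.7581)
member 5 (2-4): L=4.1600, (cx,cy)=(1.0000,0.0000)
member 6 (3-4): L=3.2875, (cx,cy)=(0.5433,-0.8396)
solve A·x = −loads:
  F[0-1] = -671.7084 N (compression)
  F[0-2] = +96.5022 N (tension)
  F[1-2] = +680.7936 N (tension)
  F[1-3] = -762.5755 N (compression)
  F[2-3] = -724.8092 N (compression)
  F[2-4] = +971.0592 N (tension)
  F[3-4] = -1787.4126 N (compression)
  Rx@0 = +263.9700 N
  Ry@0 = +566.7909 N
  Ry@4 = +1500.6291 N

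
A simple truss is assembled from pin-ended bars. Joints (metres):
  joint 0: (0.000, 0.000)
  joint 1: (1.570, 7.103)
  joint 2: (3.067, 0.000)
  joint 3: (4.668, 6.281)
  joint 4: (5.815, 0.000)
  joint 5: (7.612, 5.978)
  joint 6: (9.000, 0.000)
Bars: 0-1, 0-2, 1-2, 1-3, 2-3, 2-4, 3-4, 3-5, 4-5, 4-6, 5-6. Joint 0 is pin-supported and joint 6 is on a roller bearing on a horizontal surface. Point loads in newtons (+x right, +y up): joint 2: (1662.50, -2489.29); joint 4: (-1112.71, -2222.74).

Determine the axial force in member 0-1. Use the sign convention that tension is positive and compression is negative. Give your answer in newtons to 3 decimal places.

-2486.192

N=7 nodes, M=11 members, R=3 reactions → 2N=14, M+R=14
member 0 (0-1): L=7.2744, (cx,cy)=(0.2158,0.9764)
member 1 (0-2): L=3.0670, (cx,cy)=(1.0000,0.0000)
member 2 (1-2): L=7.2590, (cx,cy)=(0.2062,-0.9785)
member 3 (1-3): L=3.2052, (cx,cy)=(0.9666,-0.2565)
member 4 (2-3): L=6.4818, (cx,cy)=(0.2470,0.9690)
member 5 (2-4): L=2.7480, (cx,cy)=(1.0000,0.0000)
member 6 (3-4): L=6.3849, (cx,cy)=(0.1796,-0.9837)
member 7 (3-5): L=2.9596, (cx,cy)=(0.9947,-0.1024)
member 8 (4-5): L=6.2423, (cx,cy)=(0.2879,0.9577)
member 9 (4-6): L=3.1850, (cx,cy)=(1.0000,0.0000)
member 10 (5-6): L=6.1370, (cx,cy)=(0.2262,-0.9741)
solve A·x = −loads:
  F[0-1] = -2486.1922 N (compression)
  F[0-2] = +1086.3702 N (tension)
  F[1-2] = +2781.9974 N (tension)
  F[1-3] = -1148.7182 N (compression)
  F[2-3] = -240.3539 N (compression)
  F[2-4] = +56.9565 N (tension)
  F[3-4] = +60.8052 N (tension)
  F[3-5] = -1186.8262 N (compression)
  F[4-5] = +2258.5336 N (tension)
  F[4-6] = +530.4100 N (tension)
  F[5-6] = -2345.2000 N (compression)
  Rx@0 = -549.7900 N
  Ry@0 = +2427.5983 N
  Ry@6 = +2284.4317 N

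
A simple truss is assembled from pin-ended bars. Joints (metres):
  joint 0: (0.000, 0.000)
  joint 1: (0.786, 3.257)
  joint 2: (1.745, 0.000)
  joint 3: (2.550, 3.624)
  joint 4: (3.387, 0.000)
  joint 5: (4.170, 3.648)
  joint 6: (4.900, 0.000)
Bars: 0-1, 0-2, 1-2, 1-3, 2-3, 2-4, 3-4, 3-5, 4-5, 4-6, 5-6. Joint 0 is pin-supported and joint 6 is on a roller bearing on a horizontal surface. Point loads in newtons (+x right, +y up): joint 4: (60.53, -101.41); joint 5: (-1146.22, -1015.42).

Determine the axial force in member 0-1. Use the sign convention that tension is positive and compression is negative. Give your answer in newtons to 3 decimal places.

N=7 nodes, M=11 members, R=3 reactions → 2N=14, M+R=14
member 0 (0-1): L=3.3505, (cx,cy)=(0.2346,0.9721)
member 1 (0-2): L=1.7450, (cx,cy)=(1.0000,0.0000)
member 2 (1-2): L=3.3953, (cx,cy)=(0.2825,-0.9593)
member 3 (1-3): L=1.8018, (cx,cy)=(0.9790,0.2037)
member 4 (2-3): L=3.7123, (cx,cy)=(0.2168,0.9762)
member 5 (2-4): L=1.6420, (cx,cy)=(1.0000,0.0000)
member 6 (3-4): L=3.7194, (cx,cy)=(0.2250,-0.9744)
member 7 (3-5): L=1.6202, (cx,cy)=(0.9999,0.0148)
member 8 (4-5): L=3.7311, (cx,cy)=(0.2099,0.9777)
member 9 (4-6): L=1.5130, (cx,cy)=(1.0000,0.0000)
member 10 (5-6): L=3.7203, (cx,cy)=(0.1962,-0.9806)
solve A·x = −loads:
  F[0-1] = -1065.6777 N (compression)
  F[0-2] = -835.6906 N (compression)
  F[1-2] = +966.4859 N (tension)
  F[1-3] = -534.1853 N (compression)
  F[2-3] = -949.7294 N (compression)
  F[2-4] = -356.7595 N (compression)
  F[3-4] = +1048.5388 N (tension)
  F[3-5] = -964.9956 N (compression)
  F[4-5] = -941.1929 N (compression)
  F[4-6] = +16.1871 N (tension)
  F[5-6] = -82.4948 N (compression)
  Rx@0 = +1085.6900 N
  Ry@0 = +1035.9389 N
  Ry@6 = +80.8911 N

-1065.678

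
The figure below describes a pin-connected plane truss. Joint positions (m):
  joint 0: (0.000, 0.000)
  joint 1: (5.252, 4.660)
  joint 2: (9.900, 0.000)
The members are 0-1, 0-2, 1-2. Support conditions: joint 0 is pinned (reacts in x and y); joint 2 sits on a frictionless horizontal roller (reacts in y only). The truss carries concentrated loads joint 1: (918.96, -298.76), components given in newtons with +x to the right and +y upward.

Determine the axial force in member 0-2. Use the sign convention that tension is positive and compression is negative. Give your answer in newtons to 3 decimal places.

589.533

N=3 nodes, M=3 members, R=3 reactions → 2N=6, M+R=6
member 0 (0-1): L=7.0213, (cx,cy)=(0.7480,0.6637)
member 1 (0-2): L=9.9000, (cx,cy)=(1.0000,0.0000)
member 2 (1-2): L=6.5818, (cx,cy)=(0.7062,-0.7080)
solve A·x = −loads:
  F[0-1] = +440.4073 N (tension)
  F[0-2] = +589.5326 N (tension)
  F[1-2] = -834.8020 N (compression)
  Rx@0 = -918.9600 N
  Ry@0 = -292.2947 N
  Ry@2 = +591.0547 N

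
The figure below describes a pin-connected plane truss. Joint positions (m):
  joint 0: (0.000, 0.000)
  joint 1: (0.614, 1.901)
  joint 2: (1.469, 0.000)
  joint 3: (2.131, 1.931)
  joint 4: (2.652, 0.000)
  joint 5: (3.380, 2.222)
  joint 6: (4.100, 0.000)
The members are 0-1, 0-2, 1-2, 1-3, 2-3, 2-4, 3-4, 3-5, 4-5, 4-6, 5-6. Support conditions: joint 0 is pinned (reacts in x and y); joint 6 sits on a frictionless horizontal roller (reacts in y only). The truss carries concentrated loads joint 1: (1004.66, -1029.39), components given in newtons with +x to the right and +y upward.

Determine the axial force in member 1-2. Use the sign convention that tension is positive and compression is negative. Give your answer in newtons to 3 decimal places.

-698.239

N=7 nodes, M=11 members, R=3 reactions → 2N=14, M+R=14
member 0 (0-1): L=1.9977, (cx,cy)=(0.3074,0.9516)
member 1 (0-2): L=1.4690, (cx,cy)=(1.0000,0.0000)
member 2 (1-2): L=2.0844, (cx,cy)=(0.4102,-0.9120)
member 3 (1-3): L=1.5173, (cx,cy)=(0.9998,0.0198)
member 4 (2-3): L=2.0413, (cx,cy)=(0.3243,0.9460)
member 5 (2-4): L=1.1830, (cx,cy)=(1.0000,0.0000)
member 6 (3-4): L=2.0001, (cx,cy)=(0.2605,-0.9655)
member 7 (3-5): L=1.2825, (cx,cy)=(0.9739,0.2269)
member 8 (4-5): L=2.3382, (cx,cy)=(0.3113,0.9503)
member 9 (4-6): L=1.4480, (cx,cy)=(1.0000,0.0000)
member 10 (5-6): L=2.3357, (cx,cy)=(0.3083,-0.9513)
solve A·x = −loads:
  F[0-1] = -430.2390 N (compression)
  F[0-2] = +1136.8956 N (tension)
  F[1-2] = -698.2392 N (compression)
  F[1-3] = -850.6545 N (compression)
  F[2-3] = +673.1780 N (tension)
  F[2-4] = +632.1771 N (tension)
  F[3-4] = -747.7002 N (compression)
  F[3-5] = -449.1210 N (compression)
  F[4-5] = +759.6437 N (tension)
  F[4-6] = +200.8925 N (tension)
  F[5-6] = -651.7122 N (compression)
  Rx@0 = -1004.6600 N
  Ry@0 = +409.4134 N
  Ry@6 = +619.9766 N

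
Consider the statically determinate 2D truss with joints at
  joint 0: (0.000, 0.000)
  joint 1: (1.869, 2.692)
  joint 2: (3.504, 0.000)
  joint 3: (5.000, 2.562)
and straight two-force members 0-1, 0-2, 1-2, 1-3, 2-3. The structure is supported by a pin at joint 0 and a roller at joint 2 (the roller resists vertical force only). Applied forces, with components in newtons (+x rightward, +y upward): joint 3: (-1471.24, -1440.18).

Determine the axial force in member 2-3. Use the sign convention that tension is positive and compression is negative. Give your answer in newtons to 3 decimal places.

N=4 nodes, M=5 members, R=3 reactions → 2N=8, M+R=8
member 0 (0-1): L=3.2772, (cx,cy)=(0.5703,0.8214)
member 1 (0-2): L=3.5040, (cx,cy)=(1.0000,0.0000)
member 2 (1-2): L=3.1496, (cx,cy)=(0.5191,-0.8547)
member 3 (1-3): L=3.1337, (cx,cy)=(0.9991,-0.0415)
member 4 (2-3): L=2.9668, (cx,cy)=(0.5042,0.8636)
solve A·x = −loads:
  F[0-1] = -561.0277 N (compression)
  F[0-2] = -1151.2835 N (compression)
  F[1-2] = +569.0808 N (tension)
  F[1-3] = -615.9026 N (compression)
  F[2-3] = -1697.3141 N (compression)
  Rx@0 = +1471.2400 N
  Ry@0 = +460.8469 N
  Ry@2 = +979.3331 N

-1697.314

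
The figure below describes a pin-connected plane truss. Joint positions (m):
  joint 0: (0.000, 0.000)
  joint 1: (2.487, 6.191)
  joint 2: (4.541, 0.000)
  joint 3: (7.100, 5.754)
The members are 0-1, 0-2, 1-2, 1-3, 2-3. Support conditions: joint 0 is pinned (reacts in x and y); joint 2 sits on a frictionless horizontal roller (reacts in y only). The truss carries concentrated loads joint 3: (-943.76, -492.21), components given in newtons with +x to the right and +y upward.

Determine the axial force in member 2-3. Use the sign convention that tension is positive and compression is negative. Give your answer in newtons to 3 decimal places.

N=4 nodes, M=5 members, R=3 reactions → 2N=8, M+R=8
member 0 (0-1): L=6.6719, (cx,cy)=(0.3728,0.9279)
member 1 (0-2): L=4.5410, (cx,cy)=(1.0000,0.0000)
member 2 (1-2): L=6.5228, (cx,cy)=(0.3149,-0.9491)
member 3 (1-3): L=4.6337, (cx,cy)=(0.9955,-0.0943)
member 4 (2-3): L=6.2974, (cx,cy)=(0.4064,0.9137)
solve A·x = −loads:
  F[0-1] = -989.8212 N (compression)
  F[0-2] = -574.7944 N (compression)
  F[1-2] = +1037.1363 N (tension)
  F[1-3] = -698.6673 N (compression)
  F[2-3] = -610.8058 N (compression)
  Rx@0 = +943.7600 N
  Ry@0 = +918.4826 N
  Ry@2 = -426.2726 N

-610.806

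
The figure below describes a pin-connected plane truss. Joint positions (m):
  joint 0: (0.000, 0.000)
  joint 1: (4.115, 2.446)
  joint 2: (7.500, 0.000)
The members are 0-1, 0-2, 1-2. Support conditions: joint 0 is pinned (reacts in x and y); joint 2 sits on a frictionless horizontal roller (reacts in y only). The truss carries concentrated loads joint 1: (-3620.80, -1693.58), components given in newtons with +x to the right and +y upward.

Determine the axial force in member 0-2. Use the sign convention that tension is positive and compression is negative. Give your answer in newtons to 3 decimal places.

-348.260

N=3 nodes, M=3 members, R=3 reactions → 2N=6, M+R=6
member 0 (0-1): L=4.7871, (cx,cy)=(0.8596,0.5110)
member 1 (0-2): L=7.5000, (cx,cy)=(1.0000,0.0000)
member 2 (1-2): L=4.1763, (cx,cy)=(0.8105,-0.5857)
solve A·x = −loads:
  F[0-1] = -3807.0260 N (compression)
  F[0-2] = -348.2601 N (compression)
  F[1-2] = +429.6675 N (tension)
  Rx@0 = +3620.8000 N
  Ry@0 = +1945.2327 N
  Ry@2 = -251.6527 N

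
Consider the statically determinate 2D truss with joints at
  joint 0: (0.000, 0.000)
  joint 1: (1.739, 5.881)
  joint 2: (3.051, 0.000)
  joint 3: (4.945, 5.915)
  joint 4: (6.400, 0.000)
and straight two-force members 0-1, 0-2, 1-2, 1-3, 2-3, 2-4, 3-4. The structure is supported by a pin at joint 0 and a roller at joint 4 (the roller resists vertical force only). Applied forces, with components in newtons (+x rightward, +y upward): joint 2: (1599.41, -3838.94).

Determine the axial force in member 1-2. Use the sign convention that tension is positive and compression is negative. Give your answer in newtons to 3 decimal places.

2046.931

N=5 nodes, M=7 members, R=3 reactions → 2N=10, M+R=10
member 0 (0-1): L=6.1327, (cx,cy)=(0.2836,0.9590)
member 1 (0-2): L=3.0510, (cx,cy)=(1.0000,0.0000)
member 2 (1-2): L=6.0256, (cx,cy)=(0.2177,-0.9760)
member 3 (1-3): L=3.2062, (cx,cy)=(0.9999,0.0106)
member 4 (2-3): L=6.2108, (cx,cy)=(0.3050,0.9524)
member 5 (2-4): L=3.3490, (cx,cy)=(1.0000,0.0000)
member 6 (3-4): L=6.0913, (cx,cy)=(0.2389,-0.9711)
solve A·x = −loads:
  F[0-1] = -2094.8292 N (compression)
  F[0-2] = +2193.4216 N (tension)
  F[1-2] = +2046.9309 N (tension)
  F[1-3] = -1039.7661 N (compression)
  F[2-3] = +1933.2031 N (tension)
  F[2-4] = +450.1754 N (tension)
  F[3-4] = -1884.6497 N (compression)
  Rx@0 = -1599.4100 N
  Ry@0 = +2008.8453 N
  Ry@4 = +1830.0947 N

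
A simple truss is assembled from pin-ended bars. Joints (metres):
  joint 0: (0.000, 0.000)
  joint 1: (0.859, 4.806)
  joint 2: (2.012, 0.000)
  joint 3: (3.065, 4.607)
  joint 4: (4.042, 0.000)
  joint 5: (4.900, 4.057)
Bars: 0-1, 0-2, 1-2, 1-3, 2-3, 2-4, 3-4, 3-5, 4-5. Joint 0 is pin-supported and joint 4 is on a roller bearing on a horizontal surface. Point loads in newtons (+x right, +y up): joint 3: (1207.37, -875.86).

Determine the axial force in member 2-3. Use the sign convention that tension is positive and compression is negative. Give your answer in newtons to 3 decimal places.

1240.569

N=6 nodes, M=9 members, R=3 reactions → 2N=12, M+R=12
member 0 (0-1): L=4.8822, (cx,cy)=(0.1759,0.9844)
member 1 (0-2): L=2.0120, (cx,cy)=(1.0000,0.0000)
member 2 (1-2): L=4.9424, (cx,cy)=(0.2333,-0.9724)
member 3 (1-3): L=2.2150, (cx,cy)=(0.9960,-0.0898)
member 4 (2-3): L=4.7258, (cx,cy)=(0.2228,0.9749)
member 5 (2-4): L=2.0300, (cx,cy)=(1.0000,0.0000)
member 6 (3-4): L=4.7095, (cx,cy)=(0.2075,-0.9782)
member 7 (3-5): L=1.9157, (cx,cy)=(0.9579,-0.2871)
member 8 (4-5): L=4.1467, (cx,cy)=(0.2069,0.9784)
solve A·x = −loads:
  F[0-1] = +1182.8864 N (tension)
  F[0-2] = +999.2452 N (tension)
  F[1-2] = -1243.6976 N (compression)
  F[1-3] = +500.2888 N (tension)
  F[2-3] = +1240.5690 N (tension)
  F[2-4] = +432.6821 N (tension)
  F[3-4] = -2085.6676 N (compression)
  F[3-5] = +0.0000 N (tension)
  F[4-5] = -0.0000 N (compression)
  Rx@0 = -1207.3700 N
  Ry@0 = -1164.4330 N
  Ry@4 = +2040.2930 N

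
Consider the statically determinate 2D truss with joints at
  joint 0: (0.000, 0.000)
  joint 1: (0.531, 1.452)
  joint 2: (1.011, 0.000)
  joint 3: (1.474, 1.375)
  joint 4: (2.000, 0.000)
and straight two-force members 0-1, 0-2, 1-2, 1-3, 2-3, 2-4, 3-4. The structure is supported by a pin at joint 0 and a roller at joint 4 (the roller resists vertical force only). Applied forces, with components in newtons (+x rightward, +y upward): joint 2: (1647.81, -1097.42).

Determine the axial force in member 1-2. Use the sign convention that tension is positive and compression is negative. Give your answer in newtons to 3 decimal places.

N=5 nodes, M=7 members, R=3 reactions → 2N=10, M+R=10
member 0 (0-1): L=1.5460, (cx,cy)=(0.3435,0.9392)
member 1 (0-2): L=1.0110, (cx,cy)=(1.0000,0.0000)
member 2 (1-2): L=1.5293, (cx,cy)=(0.3139,-0.9495)
member 3 (1-3): L=0.9461, (cx,cy)=(0.9967,-0.0814)
member 4 (2-3): L=1.4509, (cx,cy)=(0.3191,0.9477)
member 5 (2-4): L=0.9890, (cx,cy)=(1.0000,0.0000)
member 6 (3-4): L=1.4722, (cx,cy)=(0.3573,-0.9340)
solve A·x = −loads:
  F[0-1] = -577.8240 N (compression)
  F[0-2] = +1846.2673 N (tension)
  F[1-2] = +604.9549 N (tension)
  F[1-3] = -389.6286 N (compression)
  F[2-3] = +551.8928 N (tension)
  F[2-4] = +212.2155 N (tension)
  F[3-4] = -593.9515 N (compression)
  Rx@0 = -1647.8100 N
  Ry@0 = +542.6742 N
  Ry@4 = +554.7458 N

604.955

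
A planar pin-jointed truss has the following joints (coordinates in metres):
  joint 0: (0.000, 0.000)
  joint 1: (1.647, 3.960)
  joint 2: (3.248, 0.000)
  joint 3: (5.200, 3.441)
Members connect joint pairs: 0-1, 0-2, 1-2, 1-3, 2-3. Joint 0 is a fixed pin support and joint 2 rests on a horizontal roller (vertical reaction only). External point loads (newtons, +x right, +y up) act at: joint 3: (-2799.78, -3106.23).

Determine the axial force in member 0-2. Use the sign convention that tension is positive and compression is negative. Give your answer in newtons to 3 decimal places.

-2342.551

N=4 nodes, M=5 members, R=3 reactions → 2N=8, M+R=8
member 0 (0-1): L=4.2888, (cx,cy)=(0.3840,0.9233)
member 1 (0-2): L=3.2480, (cx,cy)=(1.0000,0.0000)
member 2 (1-2): L=4.2714, (cx,cy)=(0.3748,-0.9271)
member 3 (1-3): L=3.5907, (cx,cy)=(0.9895,-0.1445)
member 4 (2-3): L=3.9561, (cx,cy)=(0.4934,0.8698)
solve A·x = −loads:
  F[0-1] = -1190.6402 N (compression)
  F[0-2] = -2342.5512 N (compression)
  F[1-2] = +1336.7816 N (tension)
  F[1-3] = -968.4498 N (compression)
  F[2-3] = -3732.1573 N (compression)
  Rx@0 = +2799.7800 N
  Ry@0 = +1099.3479 N
  Ry@2 = +2006.8821 N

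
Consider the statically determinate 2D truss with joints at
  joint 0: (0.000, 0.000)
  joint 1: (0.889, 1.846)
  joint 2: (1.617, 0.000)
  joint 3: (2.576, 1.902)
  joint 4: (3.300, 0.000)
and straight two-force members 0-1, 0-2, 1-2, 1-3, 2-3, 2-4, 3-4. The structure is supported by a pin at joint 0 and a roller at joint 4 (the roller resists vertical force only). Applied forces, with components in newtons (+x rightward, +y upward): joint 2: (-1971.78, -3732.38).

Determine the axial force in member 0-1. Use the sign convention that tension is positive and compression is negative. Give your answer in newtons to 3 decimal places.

-2112.747

N=5 nodes, M=7 members, R=3 reactions → 2N=10, M+R=10
member 0 (0-1): L=2.0489, (cx,cy)=(0.4339,0.9010)
member 1 (0-2): L=1.6170, (cx,cy)=(1.0000,0.0000)
member 2 (1-2): L=1.9844, (cx,cy)=(0.3669,-0.9303)
member 3 (1-3): L=1.6879, (cx,cy)=(0.9994,0.0332)
member 4 (2-3): L=2.1301, (cx,cy)=(0.4502,0.8929)
member 5 (2-4): L=1.6830, (cx,cy)=(1.0000,0.0000)
member 6 (3-4): L=2.0351, (cx,cy)=(0.3558,-0.9346)
solve A·x = −loads:
  F[0-1] = -2112.7469 N (compression)
  F[0-2] = -1055.0824 N (compression)
  F[1-2] = +1987.4601 N (tension)
  F[1-3] = -1646.7400 N (compression)
  F[2-3] = +2109.3715 N (tension)
  F[2-4] = +696.1615 N (tension)
  F[3-4] = -1956.8833 N (compression)
  Rx@0 = +1971.7800 N
  Ry@0 = +1903.5138 N
  Ry@4 = +1828.8662 N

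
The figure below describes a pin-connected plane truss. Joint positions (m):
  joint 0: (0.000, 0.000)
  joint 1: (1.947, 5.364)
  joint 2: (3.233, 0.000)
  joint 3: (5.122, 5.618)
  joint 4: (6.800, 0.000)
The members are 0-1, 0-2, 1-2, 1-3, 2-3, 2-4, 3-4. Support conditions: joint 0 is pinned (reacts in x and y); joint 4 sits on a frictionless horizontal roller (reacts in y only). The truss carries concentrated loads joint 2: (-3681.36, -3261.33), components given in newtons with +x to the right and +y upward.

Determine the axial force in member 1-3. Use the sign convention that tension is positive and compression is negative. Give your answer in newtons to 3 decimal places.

N=5 nodes, M=7 members, R=3 reactions → 2N=10, M+R=10
member 0 (0-1): L=5.7064, (cx,cy)=(0.3412,0.9400)
member 1 (0-2): L=3.2330, (cx,cy)=(1.0000,0.0000)
member 2 (1-2): L=5.5160, (cx,cy)=(0.2331,-0.9724)
member 3 (1-3): L=3.1851, (cx,cy)=(0.9968,0.0797)
member 4 (2-3): L=5.9271, (cx,cy)=(0.3187,0.9479)
member 5 (2-4): L=3.5670, (cx,cy)=(1.0000,0.0000)
member 6 (3-4): L=5.8632, (cx,cy)=(0.2862,-0.9582)
solve A·x = −loads:
  F[0-1] = -1819.9708 N (compression)
  F[0-2] = -3060.3964 N (compression)
  F[1-2] = +1676.0082 N (tension)
  F[1-3] = -1014.9401 N (compression)
  F[2-3] = +1721.2654 N (tension)
  F[2-4] = +463.1288 N (tension)
  F[3-4] = -1618.2575 N (compression)
  Rx@0 = +3681.3600 N
  Ry@0 = +1710.7594 N
  Ry@4 = +1550.5706 N

-1014.940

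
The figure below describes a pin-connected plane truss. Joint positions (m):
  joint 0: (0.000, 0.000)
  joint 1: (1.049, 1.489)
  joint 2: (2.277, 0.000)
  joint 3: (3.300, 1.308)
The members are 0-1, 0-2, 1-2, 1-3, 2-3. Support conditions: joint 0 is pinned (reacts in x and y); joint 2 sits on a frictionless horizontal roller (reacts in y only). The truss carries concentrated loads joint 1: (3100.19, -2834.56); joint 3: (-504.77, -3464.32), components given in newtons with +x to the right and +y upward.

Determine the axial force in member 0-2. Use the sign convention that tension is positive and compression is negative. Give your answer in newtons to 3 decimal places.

1351.917

N=4 nodes, M=5 members, R=3 reactions → 2N=8, M+R=8
member 0 (0-1): L=1.8214, (cx,cy)=(0.5759,0.8175)
member 1 (0-2): L=2.2770, (cx,cy)=(1.0000,0.0000)
member 2 (1-2): L=1.9301, (cx,cy)=(0.6363,-0.7715)
member 3 (1-3): L=2.2583, (cx,cy)=(0.9968,-0.0802)
member 4 (2-3): L=1.6605, (cx,cy)=(0.6161,0.7877)
solve A·x = −loads:
  F[0-1] = +2159.1279 N (tension)
  F[0-2] = +1351.9167 N (tension)
  F[1-2] = -6178.2904 N (compression)
  F[1-3] = +2080.9573 N (tension)
  F[2-3] = -4186.3016 N (compression)
  Rx@0 = -2595.4200 N
  Ry@0 = -1765.0871 N
  Ry@2 = +8063.9671 N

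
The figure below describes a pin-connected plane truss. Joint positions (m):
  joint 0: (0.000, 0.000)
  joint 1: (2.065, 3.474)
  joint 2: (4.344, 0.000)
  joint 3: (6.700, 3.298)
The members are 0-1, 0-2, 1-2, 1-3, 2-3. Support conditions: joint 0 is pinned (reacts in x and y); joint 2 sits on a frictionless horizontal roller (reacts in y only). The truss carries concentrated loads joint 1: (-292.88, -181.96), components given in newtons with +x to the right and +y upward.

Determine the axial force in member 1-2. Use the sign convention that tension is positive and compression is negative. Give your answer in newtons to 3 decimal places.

N=4 nodes, M=5 members, R=3 reactions → 2N=8, M+R=8
member 0 (0-1): L=4.0414, (cx,cy)=(0.5110,0.8596)
member 1 (0-2): L=4.3440, (cx,cy)=(1.0000,0.0000)
member 2 (1-2): L=4.1548, (cx,cy)=(0.5485,-0.8361)
member 3 (1-3): L=4.6383, (cx,cy)=(0.9993,-0.0379)
member 4 (2-3): L=4.0531, (cx,cy)=(0.5813,0.8137)
solve A·x = −loads:
  F[0-1] = -383.5316 N (compression)
  F[0-2] = -96.9100 N (compression)
  F[1-2] = +176.6756 N (tension)
  F[1-3] = -0.0000 N (tension)
  F[2-3] = +0.0000 N (tension)
  Rx@0 = +292.8800 N
  Ry@0 = +329.6851 N
  Ry@2 = -147.7251 N

176.676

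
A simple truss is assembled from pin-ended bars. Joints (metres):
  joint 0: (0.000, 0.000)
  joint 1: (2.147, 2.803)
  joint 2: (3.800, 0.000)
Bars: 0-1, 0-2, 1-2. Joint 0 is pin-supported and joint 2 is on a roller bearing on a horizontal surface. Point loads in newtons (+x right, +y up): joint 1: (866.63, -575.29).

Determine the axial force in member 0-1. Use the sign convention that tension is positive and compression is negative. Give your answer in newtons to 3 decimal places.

490.005

N=3 nodes, M=3 members, R=3 reactions → 2N=6, M+R=6
member 0 (0-1): L=3.5308, (cx,cy)=(0.6081,0.7939)
member 1 (0-2): L=3.8000, (cx,cy)=(1.0000,0.0000)
member 2 (1-2): L=3.2541, (cx,cy)=(0.5080,-0.8614)
solve A·x = −loads:
  F[0-1] = +490.0046 N (tension)
  F[0-2] = +568.6677 N (tension)
  F[1-2] = -1119.4833 N (compression)
  Rx@0 = -866.6300 N
  Ry@0 = -389.0025 N
  Ry@2 = +964.2925 N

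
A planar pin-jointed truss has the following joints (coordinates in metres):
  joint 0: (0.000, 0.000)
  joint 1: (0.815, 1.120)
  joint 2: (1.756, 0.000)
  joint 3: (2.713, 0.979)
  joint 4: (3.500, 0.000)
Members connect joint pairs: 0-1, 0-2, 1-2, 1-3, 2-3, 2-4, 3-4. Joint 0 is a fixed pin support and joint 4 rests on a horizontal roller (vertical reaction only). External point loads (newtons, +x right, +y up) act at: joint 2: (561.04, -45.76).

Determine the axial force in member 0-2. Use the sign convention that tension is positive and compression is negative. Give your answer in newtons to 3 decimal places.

N=5 nodes, M=7 members, R=3 reactions → 2N=10, M+R=10
member 0 (0-1): L=1.3851, (cx,cy)=(0.5884,0.8086)
member 1 (0-2): L=1.7560, (cx,cy)=(1.0000,0.0000)
member 2 (1-2): L=1.4628, (cx,cy)=(0.6433,-0.7656)
member 3 (1-3): L=1.9032, (cx,cy)=(0.9973,-0.0741)
member 4 (2-3): L=1.3690, (cx,cy)=(0.6990,0.7151)
member 5 (2-4): L=1.7440, (cx,cy)=(1.0000,0.0000)
member 6 (3-4): L=1.2561, (cx,cy)=(0.6265,-0.7794)
solve A·x = −loads:
  F[0-1] = -28.1995 N (compression)
  F[0-2] = +577.6322 N (tension)
  F[1-2] = +33.4808 N (tension)
  F[1-3] = -38.2345 N (compression)
  F[2-3] = +28.1443 N (tension)
  F[2-4] = +18.4559 N (tension)
  F[3-4] = -29.4569 N (compression)
  Rx@0 = -561.0400 N
  Ry@0 = +22.8016 N
  Ry@4 = +22.9584 N

577.632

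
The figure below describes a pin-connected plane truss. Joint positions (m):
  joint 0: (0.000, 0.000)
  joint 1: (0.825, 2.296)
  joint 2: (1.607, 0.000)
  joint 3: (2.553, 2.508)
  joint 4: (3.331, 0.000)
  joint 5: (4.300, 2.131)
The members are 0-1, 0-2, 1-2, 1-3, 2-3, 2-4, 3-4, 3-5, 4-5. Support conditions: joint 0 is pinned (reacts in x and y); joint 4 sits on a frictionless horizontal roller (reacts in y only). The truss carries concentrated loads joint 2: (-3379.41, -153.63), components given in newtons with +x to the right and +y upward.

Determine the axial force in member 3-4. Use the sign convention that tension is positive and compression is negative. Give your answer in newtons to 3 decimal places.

N=6 nodes, M=9 members, R=3 reactions → 2N=12, M+R=12
member 0 (0-1): L=2.4397, (cx,cy)=(0.3382,0.9411)
member 1 (0-2): L=1.6070, (cx,cy)=(1.0000,0.0000)
member 2 (1-2): L=2.4255, (cx,cy)=(0.3224,-0.9466)
member 3 (1-3): L=1.7410, (cx,cy)=(0.9926,0.1218)
member 4 (2-3): L=2.6805, (cx,cy)=(0.3529,0.9357)
member 5 (2-4): L=1.7240, (cx,cy)=(1.0000,0.0000)
member 6 (3-4): L=2.6259, (cx,cy)=(0.2963,-0.9551)
member 7 (3-5): L=1.7872, (cx,cy)=(0.9775,-0.2109)
member 8 (4-5): L=2.3410, (cx,cy)=(0.4139,0.9103)
solve A·x = −loads:
  F[0-1] = -84.4903 N (compression)
  F[0-2] = -3350.8393 N (compression)
  F[1-2] = +77.0749 N (tension)
  F[1-3] = -53.8206 N (compression)
  F[2-3] = +86.2187 N (tension)
  F[2-4] = +22.9916 N (tension)
  F[3-4] = -77.6011 N (compression)
  F[3-5] = +0.0000 N (tension)
  F[4-5] = -0.0000 N (compression)
  Rx@0 = +3379.4100 N
  Ry@0 = +79.5131 N
  Ry@4 = +74.1169 N

-77.601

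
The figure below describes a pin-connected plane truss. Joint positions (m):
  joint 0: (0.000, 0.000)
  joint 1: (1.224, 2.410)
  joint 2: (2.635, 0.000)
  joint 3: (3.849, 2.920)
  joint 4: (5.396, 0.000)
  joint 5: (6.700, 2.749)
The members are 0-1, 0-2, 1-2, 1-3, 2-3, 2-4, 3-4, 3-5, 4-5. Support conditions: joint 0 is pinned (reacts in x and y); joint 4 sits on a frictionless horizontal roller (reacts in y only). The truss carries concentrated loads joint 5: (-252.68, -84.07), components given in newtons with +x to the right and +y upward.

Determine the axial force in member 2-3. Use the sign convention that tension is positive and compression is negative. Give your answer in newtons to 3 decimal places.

-95.015

N=6 nodes, M=9 members, R=3 reactions → 2N=12, M+R=12
member 0 (0-1): L=2.7030, (cx,cy)=(0.4528,0.8916)
member 1 (0-2): L=2.6350, (cx,cy)=(1.0000,0.0000)
member 2 (1-2): L=2.7927, (cx,cy)=(0.5053,-0.8630)
member 3 (1-3): L=2.6741, (cx,cy)=(0.9816,0.1907)
member 4 (2-3): L=3.1623, (cx,cy)=(0.3839,0.9234)
member 5 (2-4): L=2.7610, (cx,cy)=(1.0000,0.0000)
member 6 (3-4): L=3.3045, (cx,cy)=(0.4682,-0.8836)
member 7 (3-5): L=2.8561, (cx,cy)=(0.9982,-0.0599)
member 8 (4-5): L=3.0426, (cx,cy)=(0.4286,0.9035)
solve A·x = −loads:
  F[0-1] = -121.5927 N (compression)
  F[0-2] = -197.6194 N (compression)
  F[1-2] = +101.6655 N (tension)
  F[1-3] = -108.4172 N (compression)
  F[2-3] = -95.0149 N (compression)
  F[2-4] = -109.7769 N (compression)
  F[3-4] = +136.7312 N (tension)
  F[3-5] = -207.2859 N (compression)
  F[4-5] = -106.7849 N (compression)
  Rx@0 = +252.6800 N
  Ry@0 = +108.4118 N
  Ry@4 = -24.3418 N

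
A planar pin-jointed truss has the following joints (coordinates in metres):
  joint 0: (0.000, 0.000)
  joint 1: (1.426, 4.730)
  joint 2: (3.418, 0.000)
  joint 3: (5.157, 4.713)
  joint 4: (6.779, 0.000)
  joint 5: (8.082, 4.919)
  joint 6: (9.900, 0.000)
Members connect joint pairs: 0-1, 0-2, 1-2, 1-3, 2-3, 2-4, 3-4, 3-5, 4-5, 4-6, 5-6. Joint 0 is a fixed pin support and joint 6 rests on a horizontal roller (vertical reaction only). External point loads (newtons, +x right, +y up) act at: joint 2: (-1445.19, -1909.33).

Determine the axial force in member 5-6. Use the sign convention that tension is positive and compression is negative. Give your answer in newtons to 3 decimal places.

-702.782

N=7 nodes, M=11 members, R=3 reactions → 2N=14, M+R=14
member 0 (0-1): L=4.9403, (cx,cy)=(0.2886,0.9574)
member 1 (0-2): L=3.4180, (cx,cy)=(1.0000,0.0000)
member 2 (1-2): L=5.1323, (cx,cy)=(0.3881,-0.9216)
member 3 (1-3): L=3.7310, (cx,cy)=(1.0000,-0.0046)
member 4 (2-3): L=5.0236, (cx,cy)=(0.3462,0.9382)
member 5 (2-4): L=3.3610, (cx,cy)=(1.0000,0.0000)
member 6 (3-4): L=4.9843, (cx,cy)=(0.3254,-0.9456)
member 7 (3-5): L=2.9322, (cx,cy)=(0.9975,0.0703)
member 8 (4-5): L=5.0887, (cx,cy)=(0.2561,0.9667)
member 9 (4-6): L=3.1210, (cx,cy)=(1.0000,0.0000)
member 10 (5-6): L=5.2442, (cx,cy)=(0.3467,-0.9380)
solve A·x = −loads:
  F[0-1] = -1305.7058 N (compression)
  F[0-2] = -1068.3012 N (compression)
  F[1-2] = +1360.9427 N (tension)
  F[1-3] = -905.1164 N (compression)
  F[2-3] = +698.2475 N (tension)
  F[2-4] = +663.3971 N (tension)
  F[3-4] = -728.8915 N (compression)
  F[3-5] = -427.2556 N (compression)
  F[4-5] = +712.9875 N (tension)
  F[4-6] = +243.6323 N (tension)
  F[5-6] = -702.7821 N (compression)
  Rx@0 = +1445.1900 N
  Ry@0 = +1250.1290 N
  Ry@6 = +659.2010 N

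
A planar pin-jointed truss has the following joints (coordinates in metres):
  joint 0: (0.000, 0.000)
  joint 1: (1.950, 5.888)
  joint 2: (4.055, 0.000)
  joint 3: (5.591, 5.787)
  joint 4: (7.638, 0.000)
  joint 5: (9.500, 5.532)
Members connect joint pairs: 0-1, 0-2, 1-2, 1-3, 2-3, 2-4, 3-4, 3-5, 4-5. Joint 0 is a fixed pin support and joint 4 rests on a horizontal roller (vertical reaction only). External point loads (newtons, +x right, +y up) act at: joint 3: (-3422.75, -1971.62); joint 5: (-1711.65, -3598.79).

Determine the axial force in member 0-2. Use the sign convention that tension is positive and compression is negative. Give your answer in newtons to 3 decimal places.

-3980.541

N=6 nodes, M=9 members, R=3 reactions → 2N=12, M+R=12
member 0 (0-1): L=6.2025, (cx,cy)=(0.3144,0.9493)
member 1 (0-2): L=4.0550, (cx,cy)=(1.0000,0.0000)
member 2 (1-2): L=6.2530, (cx,cy)=(0.3366,-0.9416)
member 3 (1-3): L=3.6424, (cx,cy)=(0.9996,-0.0277)
member 4 (2-3): L=5.9874, (cx,cy)=(0.2565,0.9665)
member 5 (2-4): L=3.5830, (cx,cy)=(1.0000,0.0000)
member 6 (3-4): L=6.1384, (cx,cy)=(0.3335,-0.9428)
member 7 (3-5): L=3.9173, (cx,cy)=(0.9979,-0.0651)
member 8 (4-5): L=5.8370, (cx,cy)=(0.3190,0.9478)
solve A·x = −loads:
  F[0-1] = -3670.1599 N (compression)
  F[0-2] = -3980.5413 N (compression)
  F[1-2] = +3771.4124 N (tension)
  F[1-3] = -2424.4003 N (compression)
  F[2-3] = -3674.2512 N (compression)
  F[2-4] = -1768.3403 N (compression)
  F[3-4] = +1638.1497 N (tension)
  F[3-5] = -490.6342 N (compression)
  F[4-5] = -3830.8757 N (compression)
  Rx@0 = +5134.4000 N
  Ry@0 = +3484.0614 N
  Ry@4 = +2086.3486 N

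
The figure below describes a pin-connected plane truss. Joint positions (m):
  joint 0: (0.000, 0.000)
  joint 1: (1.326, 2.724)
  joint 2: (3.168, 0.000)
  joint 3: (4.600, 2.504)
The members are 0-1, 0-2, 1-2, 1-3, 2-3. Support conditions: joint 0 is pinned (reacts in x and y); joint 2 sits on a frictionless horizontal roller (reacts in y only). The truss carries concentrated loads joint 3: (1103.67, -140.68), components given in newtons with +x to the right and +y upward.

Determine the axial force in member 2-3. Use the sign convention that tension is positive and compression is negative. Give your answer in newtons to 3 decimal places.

N=4 nodes, M=5 members, R=3 reactions → 2N=8, M+R=8
member 0 (0-1): L=3.0296, (cx,cy)=(0.4377,0.8991)
member 1 (0-2): L=3.1680, (cx,cy)=(1.0000,0.0000)
member 2 (1-2): L=3.2883, (cx,cy)=(0.5602,-0.8284)
member 3 (1-3): L=3.2814, (cx,cy)=(0.9977,-0.0670)
member 4 (2-3): L=2.8846, (cx,cy)=(0.4964,0.8681)
solve A·x = −loads:
  F[0-1] = +1040.9347 N (tension)
  F[0-2] = +648.0715 N (tension)
  F[1-2] = -1222.3323 N (compression)
  F[1-3] = +1142.8742 N (tension)
  F[2-3] = -73.7912 N (compression)
  Rx@0 = -1103.6700 N
  Ry@0 = -935.9354 N
  Ry@2 = +1076.6154 N

-73.791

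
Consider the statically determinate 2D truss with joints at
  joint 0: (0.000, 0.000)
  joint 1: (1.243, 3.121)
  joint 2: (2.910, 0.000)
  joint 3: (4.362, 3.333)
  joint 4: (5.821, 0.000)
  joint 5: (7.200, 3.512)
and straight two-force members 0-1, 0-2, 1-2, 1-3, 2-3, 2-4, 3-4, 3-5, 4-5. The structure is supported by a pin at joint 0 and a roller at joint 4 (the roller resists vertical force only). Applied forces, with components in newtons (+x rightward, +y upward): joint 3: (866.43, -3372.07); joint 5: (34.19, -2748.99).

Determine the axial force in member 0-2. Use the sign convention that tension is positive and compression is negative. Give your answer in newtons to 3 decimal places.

772.067

N=6 nodes, M=9 members, R=3 reactions → 2N=12, M+R=12
member 0 (0-1): L=3.3594, (cx,cy)=(0.3700,0.9290)
member 1 (0-2): L=2.9100, (cx,cy)=(1.0000,0.0000)
member 2 (1-2): L=3.5383, (cx,cy)=(0.4711,-0.8821)
member 3 (1-3): L=3.1262, (cx,cy)=(0.9977,0.0678)
member 4 (2-3): L=3.6355, (cx,cy)=(0.3994,0.9168)
member 5 (2-4): L=2.9110, (cx,cy)=(1.0000,0.0000)
member 6 (3-4): L=3.6383, (cx,cy)=(0.4010,-0.9161)
member 7 (3-5): L=2.8436, (cx,cy)=(0.9980,0.0629)
member 8 (4-5): L=3.7730, (cx,cy)=(0.3655,0.9308)
solve A·x = −loads:
  F[0-1] = +347.4360 N (tension)
  F[0-2] = +772.0671 N (tension)
  F[1-2] = -343.5569 N (compression)
  F[1-3] = +291.0833 N (tension)
  F[2-3] = +330.5466 N (tension)
  F[2-4] = +478.1898 N (tension)
  F[3-4] = -3954.7270 N (compression)
  F[3-5] = +1144.1395 N (tension)
  F[4-5] = -3030.6860 N (compression)
  Rx@0 = -900.6200 N
  Ry@0 = -322.7785 N
  Ry@4 = +6443.8385 N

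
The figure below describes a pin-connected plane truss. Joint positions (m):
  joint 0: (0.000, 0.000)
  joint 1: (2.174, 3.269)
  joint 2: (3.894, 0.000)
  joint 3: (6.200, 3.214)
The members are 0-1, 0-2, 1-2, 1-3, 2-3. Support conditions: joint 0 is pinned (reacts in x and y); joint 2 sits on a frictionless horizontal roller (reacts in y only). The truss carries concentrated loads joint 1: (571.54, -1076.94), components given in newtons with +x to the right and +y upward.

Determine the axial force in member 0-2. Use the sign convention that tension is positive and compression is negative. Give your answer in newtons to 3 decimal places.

N=4 nodes, M=5 members, R=3 reactions → 2N=8, M+R=8
member 0 (0-1): L=3.9259, (cx,cy)=(0.5538,0.8327)
member 1 (0-2): L=3.8940, (cx,cy)=(1.0000,0.0000)
member 2 (1-2): L=3.6939, (cx,cy)=(0.4656,-0.8850)
member 3 (1-3): L=4.0264, (cx,cy)=(0.9999,-0.0137)
member 4 (2-3): L=3.9557, (cx,cy)=(0.5830,0.8125)
solve A·x = −loads:
  F[0-1] = +4.9430 N (tension)
  F[0-2] = +568.8028 N (tension)
  F[1-2] = -1221.5640 N (compression)
  F[1-3] = +0.0000 N (tension)
  F[2-3] = -0.0000 N (compression)
  Rx@0 = -571.5400 N
  Ry@0 = -4.1159 N
  Ry@2 = +1081.0559 N

568.803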